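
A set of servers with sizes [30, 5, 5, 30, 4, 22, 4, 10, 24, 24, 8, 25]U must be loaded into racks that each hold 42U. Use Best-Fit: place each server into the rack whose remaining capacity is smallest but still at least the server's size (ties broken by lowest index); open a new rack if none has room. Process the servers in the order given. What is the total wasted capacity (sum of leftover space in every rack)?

rack 1: place 30U, 12U left
rack 1: place 5U, 7U left
rack 1: place 5U, 2U left
rack 2: place 30U, 12U left
rack 2: place 4U, 8U left
rack 3: place 22U, 20U left
rack 2: place 4U, 4U left
rack 3: place 10U, 10U left
rack 4: place 24U, 18U left
rack 5: place 24U, 18U left
rack 3: place 8U, 2U left
rack 6: place 25U, 17U left
6 racks × 42U = 252U; used 191U; unused 61U.

61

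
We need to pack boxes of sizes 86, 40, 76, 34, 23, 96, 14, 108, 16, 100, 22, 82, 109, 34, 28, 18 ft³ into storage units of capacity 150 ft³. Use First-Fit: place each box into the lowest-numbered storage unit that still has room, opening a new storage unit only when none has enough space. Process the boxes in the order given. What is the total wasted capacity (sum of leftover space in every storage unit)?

164

Put 86 ft³ in storage unit 1; 64 ft³ remain.
Put 40 ft³ in storage unit 1; 24 ft³ remain.
Put 76 ft³ in storage unit 2; 74 ft³ remain.
Put 34 ft³ in storage unit 2; 40 ft³ remain.
Put 23 ft³ in storage unit 1; 1 ft³ remain.
Put 96 ft³ in storage unit 3; 54 ft³ remain.
Put 14 ft³ in storage unit 2; 26 ft³ remain.
Put 108 ft³ in storage unit 4; 42 ft³ remain.
Put 16 ft³ in storage unit 2; 10 ft³ remain.
Put 100 ft³ in storage unit 5; 50 ft³ remain.
Put 22 ft³ in storage unit 3; 32 ft³ remain.
Put 82 ft³ in storage unit 6; 68 ft³ remain.
Put 109 ft³ in storage unit 7; 41 ft³ remain.
Put 34 ft³ in storage unit 4; 8 ft³ remain.
Put 28 ft³ in storage unit 3; 4 ft³ remain.
Put 18 ft³ in storage unit 5; 32 ft³ remain.
7 storage units × 150 ft³ = 1050 ft³; used 886 ft³; unused 164 ft³.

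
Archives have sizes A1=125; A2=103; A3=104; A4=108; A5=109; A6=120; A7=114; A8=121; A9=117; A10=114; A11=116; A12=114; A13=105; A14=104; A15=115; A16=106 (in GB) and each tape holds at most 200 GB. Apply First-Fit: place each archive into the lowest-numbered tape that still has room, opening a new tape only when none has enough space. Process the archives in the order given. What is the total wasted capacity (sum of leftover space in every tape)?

1405

tape 1: place A1 (125 GB), 75 GB left
tape 2: place A2 (103 GB), 97 GB left
tape 3: place A3 (104 GB), 96 GB left
tape 4: place A4 (108 GB), 92 GB left
tape 5: place A5 (109 GB), 91 GB left
tape 6: place A6 (120 GB), 80 GB left
tape 7: place A7 (114 GB), 86 GB left
tape 8: place A8 (121 GB), 79 GB left
tape 9: place A9 (117 GB), 83 GB left
tape 10: place A10 (114 GB), 86 GB left
tape 11: place A11 (116 GB), 84 GB left
tape 12: place A12 (114 GB), 86 GB left
tape 13: place A13 (105 GB), 95 GB left
tape 14: place A14 (104 GB), 96 GB left
tape 15: place A15 (115 GB), 85 GB left
tape 16: place A16 (106 GB), 94 GB left
16 tapes × 200 GB = 3200 GB; used 1795 GB; unused 1405 GB.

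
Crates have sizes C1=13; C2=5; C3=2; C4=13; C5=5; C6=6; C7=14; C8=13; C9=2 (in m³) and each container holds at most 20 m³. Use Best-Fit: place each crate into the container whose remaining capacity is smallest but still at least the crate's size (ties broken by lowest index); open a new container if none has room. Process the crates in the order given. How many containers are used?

C1 (13 m³) → container 1 (remaining 7 m³)
C2 (5 m³) → container 1 (remaining 2 m³)
C3 (2 m³) → container 1 (remaining 0 m³)
C4 (13 m³) → container 2 (remaining 7 m³)
C5 (5 m³) → container 2 (remaining 2 m³)
C6 (6 m³) → container 3 (remaining 14 m³)
C7 (14 m³) → container 3 (remaining 0 m³)
C8 (13 m³) → container 4 (remaining 7 m³)
C9 (2 m³) → container 2 (remaining 0 m³)

4 containers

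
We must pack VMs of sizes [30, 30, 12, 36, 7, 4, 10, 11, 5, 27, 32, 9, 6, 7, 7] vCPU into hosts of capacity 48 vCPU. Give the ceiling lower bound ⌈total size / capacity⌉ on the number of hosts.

Total size = 30 + 30 + 12 + 36 + 7 + 4 + 10 + 11 + 5 + 27 + 32 + 9 + 6 + 7 + 7 = 233 vCPU.
⌈233 / 48⌉ = 5.

5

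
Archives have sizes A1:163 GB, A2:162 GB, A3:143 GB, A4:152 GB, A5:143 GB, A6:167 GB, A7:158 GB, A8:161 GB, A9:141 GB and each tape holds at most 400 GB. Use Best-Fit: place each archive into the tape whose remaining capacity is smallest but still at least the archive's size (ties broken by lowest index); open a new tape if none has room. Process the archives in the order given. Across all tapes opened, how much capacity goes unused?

Put A1 (163 GB) in tape 1; 237 GB remain.
Put A2 (162 GB) in tape 1; 75 GB remain.
Put A3 (143 GB) in tape 2; 257 GB remain.
Put A4 (152 GB) in tape 2; 105 GB remain.
Put A5 (143 GB) in tape 3; 257 GB remain.
Put A6 (167 GB) in tape 3; 90 GB remain.
Put A7 (158 GB) in tape 4; 242 GB remain.
Put A8 (161 GB) in tape 4; 81 GB remain.
Put A9 (141 GB) in tape 5; 259 GB remain.
5 tapes × 400 GB = 2000 GB; used 1390 GB; unused 610 GB.

610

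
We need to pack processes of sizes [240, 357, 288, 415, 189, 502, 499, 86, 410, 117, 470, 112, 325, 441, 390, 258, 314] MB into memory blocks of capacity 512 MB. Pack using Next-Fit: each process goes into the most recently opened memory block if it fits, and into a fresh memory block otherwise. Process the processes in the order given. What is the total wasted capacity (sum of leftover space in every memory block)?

2267

Put 240 MB in memory block 1; 272 MB remain.
Put 357 MB in memory block 2; 155 MB remain.
Put 288 MB in memory block 3; 224 MB remain.
Put 415 MB in memory block 4; 97 MB remain.
Put 189 MB in memory block 5; 323 MB remain.
Put 502 MB in memory block 6; 10 MB remain.
Put 499 MB in memory block 7; 13 MB remain.
Put 86 MB in memory block 8; 426 MB remain.
Put 410 MB in memory block 8; 16 MB remain.
Put 117 MB in memory block 9; 395 MB remain.
Put 470 MB in memory block 10; 42 MB remain.
Put 112 MB in memory block 11; 400 MB remain.
Put 325 MB in memory block 11; 75 MB remain.
Put 441 MB in memory block 12; 71 MB remain.
Put 390 MB in memory block 13; 122 MB remain.
Put 258 MB in memory block 14; 254 MB remain.
Put 314 MB in memory block 15; 198 MB remain.
15 memory blocks × 512 MB = 7680 MB; used 5413 MB; unused 2267 MB.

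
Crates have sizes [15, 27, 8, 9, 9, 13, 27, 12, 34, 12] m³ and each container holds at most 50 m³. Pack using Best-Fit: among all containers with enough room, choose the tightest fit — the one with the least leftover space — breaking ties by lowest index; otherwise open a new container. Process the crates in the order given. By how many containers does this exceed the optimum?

0

Best-Fit: [15,27,8] [9,9,13,12] [27] [34,12] → 4 containers.
Total size 166 m³; any packing needs at least ⌈166/50⌉ = 4 containers.
So 4 is already optimal.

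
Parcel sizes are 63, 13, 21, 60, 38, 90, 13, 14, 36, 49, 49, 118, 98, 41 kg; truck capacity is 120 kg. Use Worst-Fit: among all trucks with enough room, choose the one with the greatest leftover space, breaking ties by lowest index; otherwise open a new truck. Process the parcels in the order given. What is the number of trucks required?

7 trucks

truck 1: place 63 kg, 57 kg left
truck 1: place 13 kg, 44 kg left
truck 1: place 21 kg, 23 kg left
truck 2: place 60 kg, 60 kg left
truck 2: place 38 kg, 22 kg left
truck 3: place 90 kg, 30 kg left
truck 3: place 13 kg, 17 kg left
truck 1: place 14 kg, 9 kg left
truck 4: place 36 kg, 84 kg left
truck 4: place 49 kg, 35 kg left
truck 5: place 49 kg, 71 kg left
truck 6: place 118 kg, 2 kg left
truck 7: place 98 kg, 22 kg left
truck 5: place 41 kg, 30 kg left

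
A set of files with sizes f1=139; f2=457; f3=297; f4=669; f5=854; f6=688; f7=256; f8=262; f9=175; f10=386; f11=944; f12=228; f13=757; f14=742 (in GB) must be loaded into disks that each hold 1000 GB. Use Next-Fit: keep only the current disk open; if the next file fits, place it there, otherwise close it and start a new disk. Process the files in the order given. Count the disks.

f1 (139 GB) → disk 1 (remaining 861 GB)
f2 (457 GB) → disk 1 (remaining 404 GB)
f3 (297 GB) → disk 1 (remaining 107 GB)
f4 (669 GB) → disk 2 (remaining 331 GB)
f5 (854 GB) → disk 3 (remaining 146 GB)
f6 (688 GB) → disk 4 (remaining 312 GB)
f7 (256 GB) → disk 4 (remaining 56 GB)
f8 (262 GB) → disk 5 (remaining 738 GB)
f9 (175 GB) → disk 5 (remaining 563 GB)
f10 (386 GB) → disk 5 (remaining 177 GB)
f11 (944 GB) → disk 6 (remaining 56 GB)
f12 (228 GB) → disk 7 (remaining 772 GB)
f13 (757 GB) → disk 7 (remaining 15 GB)
f14 (742 GB) → disk 8 (remaining 258 GB)
Final disks: [139,457,297] [669] [854] [688,256] [262,175,386] [944] [228,757] [742].

8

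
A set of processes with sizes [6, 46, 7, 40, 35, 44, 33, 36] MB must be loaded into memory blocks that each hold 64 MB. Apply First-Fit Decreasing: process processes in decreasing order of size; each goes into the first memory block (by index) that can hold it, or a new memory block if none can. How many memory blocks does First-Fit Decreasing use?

Sorted descending: 46, 44, 40, 36, 35, 33, 7, 6.
memory block 1: place 46 MB, 18 MB left
memory block 2: place 44 MB, 20 MB left
memory block 3: place 40 MB, 24 MB left
memory block 4: place 36 MB, 28 MB left
memory block 5: place 35 MB, 29 MB left
memory block 6: place 33 MB, 31 MB left
memory block 1: place 7 MB, 11 MB left
memory block 1: place 6 MB, 5 MB left
Final memory blocks: [46,7,6] [44] [40] [36] [35] [33].

6 memory blocks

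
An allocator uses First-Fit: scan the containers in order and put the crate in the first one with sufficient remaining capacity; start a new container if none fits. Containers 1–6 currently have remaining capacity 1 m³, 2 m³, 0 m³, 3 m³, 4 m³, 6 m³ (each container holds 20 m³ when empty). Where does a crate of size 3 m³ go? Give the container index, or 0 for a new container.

Containers with room: container 4 (3 m³), container 5 (4 m³), container 6 (6 m³).
The first with room is container 4.

4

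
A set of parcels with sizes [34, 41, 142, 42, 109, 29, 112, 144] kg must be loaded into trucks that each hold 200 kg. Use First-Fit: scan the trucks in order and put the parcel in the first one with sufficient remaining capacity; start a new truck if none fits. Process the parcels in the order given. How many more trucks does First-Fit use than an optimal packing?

1

First-Fit: [34,41,42,29] [142] [109] [112] [144] → 5 trucks.
Total size 653 kg; any packing needs at least ⌈653/200⌉ = 4 trucks.
An optimal packing achieves that bound: [144,42] [142,41] [112,34,29] [109] → 4 trucks.
Excess: 5 − 4 = 1.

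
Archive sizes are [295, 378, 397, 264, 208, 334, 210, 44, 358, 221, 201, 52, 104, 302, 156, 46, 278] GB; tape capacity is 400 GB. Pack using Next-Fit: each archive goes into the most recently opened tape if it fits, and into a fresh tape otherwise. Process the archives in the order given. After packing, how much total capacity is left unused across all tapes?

tape 1: place 295 GB, 105 GB left
tape 2: place 378 GB, 22 GB left
tape 3: place 397 GB, 3 GB left
tape 4: place 264 GB, 136 GB left
tape 5: place 208 GB, 192 GB left
tape 6: place 334 GB, 66 GB left
tape 7: place 210 GB, 190 GB left
tape 7: place 44 GB, 146 GB left
tape 8: place 358 GB, 42 GB left
tape 9: place 221 GB, 179 GB left
tape 10: place 201 GB, 199 GB left
tape 10: place 52 GB, 147 GB left
tape 10: place 104 GB, 43 GB left
tape 11: place 302 GB, 98 GB left
tape 12: place 156 GB, 244 GB left
tape 12: place 46 GB, 198 GB left
tape 13: place 278 GB, 122 GB left
13 tapes × 400 GB = 5200 GB; used 3848 GB; unused 1352 GB.

1352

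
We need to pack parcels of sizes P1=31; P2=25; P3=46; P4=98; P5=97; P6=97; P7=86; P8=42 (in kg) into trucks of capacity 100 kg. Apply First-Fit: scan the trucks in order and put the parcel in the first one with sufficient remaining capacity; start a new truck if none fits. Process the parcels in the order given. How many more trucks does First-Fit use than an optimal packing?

0

First-Fit: [31,25,42] [46] [98] [97] [97] [86] → 6 trucks.
Total size 522 kg; any packing needs at least ⌈522/100⌉ = 6 trucks.
So 6 is already optimal.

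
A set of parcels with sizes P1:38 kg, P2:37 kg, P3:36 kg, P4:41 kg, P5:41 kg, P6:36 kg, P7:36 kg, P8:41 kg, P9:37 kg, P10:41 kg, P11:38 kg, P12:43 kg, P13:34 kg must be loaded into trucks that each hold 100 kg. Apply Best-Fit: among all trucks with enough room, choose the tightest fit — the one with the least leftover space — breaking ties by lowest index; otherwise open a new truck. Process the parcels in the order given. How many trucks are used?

7

Put P1 (38 kg) in truck 1; 62 kg remain.
Put P2 (37 kg) in truck 1; 25 kg remain.
Put P3 (36 kg) in truck 2; 64 kg remain.
Put P4 (41 kg) in truck 2; 23 kg remain.
Put P5 (41 kg) in truck 3; 59 kg remain.
Put P6 (36 kg) in truck 3; 23 kg remain.
Put P7 (36 kg) in truck 4; 64 kg remain.
Put P8 (41 kg) in truck 4; 23 kg remain.
Put P9 (37 kg) in truck 5; 63 kg remain.
Put P10 (41 kg) in truck 5; 22 kg remain.
Put P11 (38 kg) in truck 6; 62 kg remain.
Put P12 (43 kg) in truck 6; 19 kg remain.
Put P13 (34 kg) in truck 7; 66 kg remain.
Final trucks: [38,37] [36,41] [41,36] [36,41] [37,41] [38,43] [34].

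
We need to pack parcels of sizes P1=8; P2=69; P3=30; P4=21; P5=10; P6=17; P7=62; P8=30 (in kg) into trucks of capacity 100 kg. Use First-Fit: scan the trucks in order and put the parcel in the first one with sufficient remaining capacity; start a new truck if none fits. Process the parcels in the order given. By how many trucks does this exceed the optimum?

First-Fit: [8,69,21] [30,10,17,30] [62] → 3 trucks.
Total size 247 kg; any packing needs at least ⌈247/100⌉ = 3 trucks.
So 3 is already optimal.

0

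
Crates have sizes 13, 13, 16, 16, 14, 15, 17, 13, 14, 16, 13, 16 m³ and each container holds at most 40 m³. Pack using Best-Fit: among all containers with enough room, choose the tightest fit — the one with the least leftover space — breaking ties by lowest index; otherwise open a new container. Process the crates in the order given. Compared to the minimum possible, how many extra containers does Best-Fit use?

Best-Fit: [13,13,14] [16,16] [15,17] [13,14,13] [16,16] → 5 containers.
Total size 176 m³; any packing needs at least ⌈176/40⌉ = 5 containers.
So 5 is already optimal.

0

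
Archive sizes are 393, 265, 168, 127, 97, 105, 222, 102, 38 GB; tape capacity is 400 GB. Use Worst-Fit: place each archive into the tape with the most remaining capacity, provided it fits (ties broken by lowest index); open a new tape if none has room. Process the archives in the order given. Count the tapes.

4

393 GB → tape 1 (remaining 7 GB)
265 GB → tape 2 (remaining 135 GB)
168 GB → tape 3 (remaining 232 GB)
127 GB → tape 3 (remaining 105 GB)
97 GB → tape 2 (remaining 38 GB)
105 GB → tape 3 (remaining 0 GB)
222 GB → tape 4 (remaining 178 GB)
102 GB → tape 4 (remaining 76 GB)
38 GB → tape 4 (remaining 38 GB)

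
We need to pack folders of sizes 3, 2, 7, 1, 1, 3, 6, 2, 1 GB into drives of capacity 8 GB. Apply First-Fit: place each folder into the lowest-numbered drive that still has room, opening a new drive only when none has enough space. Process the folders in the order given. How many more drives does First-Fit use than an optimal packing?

0

First-Fit: [3,2,1,1,1] [7] [3,2] [6] → 4 drives.
Total size 26 GB; any packing needs at least ⌈26/8⌉ = 4 drives.
So 4 is already optimal.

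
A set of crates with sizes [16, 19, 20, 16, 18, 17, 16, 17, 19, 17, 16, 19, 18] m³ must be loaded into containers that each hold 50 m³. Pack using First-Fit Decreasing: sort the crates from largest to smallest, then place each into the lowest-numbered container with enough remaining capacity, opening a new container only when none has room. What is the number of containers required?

6 containers

Sorted descending: 20, 19, 19, 19, 18, 18, 17, 17, 17, 16, 16, 16, 16.
container 1: place 20 m³, 30 m³ left
container 1: place 19 m³, 11 m³ left
container 2: place 19 m³, 31 m³ left
container 2: place 19 m³, 12 m³ left
container 3: place 18 m³, 32 m³ left
container 3: place 18 m³, 14 m³ left
container 4: place 17 m³, 33 m³ left
container 4: place 17 m³, 16 m³ left
container 5: place 17 m³, 33 m³ left
container 4: place 16 m³, 0 m³ left
container 5: place 16 m³, 17 m³ left
container 5: place 16 m³, 1 m³ left
container 6: place 16 m³, 34 m³ left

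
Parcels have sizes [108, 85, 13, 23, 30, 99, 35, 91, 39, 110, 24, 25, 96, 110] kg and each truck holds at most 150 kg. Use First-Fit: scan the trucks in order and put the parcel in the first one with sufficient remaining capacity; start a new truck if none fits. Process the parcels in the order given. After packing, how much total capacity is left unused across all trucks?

truck 1: place 108 kg, 42 kg left
truck 2: place 85 kg, 65 kg left
truck 1: place 13 kg, 29 kg left
truck 1: place 23 kg, 6 kg left
truck 2: place 30 kg, 35 kg left
truck 3: place 99 kg, 51 kg left
truck 2: place 35 kg, 0 kg left
truck 4: place 91 kg, 59 kg left
truck 3: place 39 kg, 12 kg left
truck 5: place 110 kg, 40 kg left
truck 4: place 24 kg, 35 kg left
truck 4: place 25 kg, 10 kg left
truck 6: place 96 kg, 54 kg left
truck 7: place 110 kg, 40 kg left
7 trucks × 150 kg = 1050 kg; used 888 kg; unused 162 kg.

162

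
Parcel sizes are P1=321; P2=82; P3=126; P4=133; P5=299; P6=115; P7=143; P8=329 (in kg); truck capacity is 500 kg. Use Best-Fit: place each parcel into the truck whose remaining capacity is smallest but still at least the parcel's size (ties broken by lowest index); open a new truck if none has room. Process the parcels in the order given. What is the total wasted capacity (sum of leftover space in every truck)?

truck 1: place P1 (321 kg), 179 kg left
truck 1: place P2 (82 kg), 97 kg left
truck 2: place P3 (126 kg), 374 kg left
truck 2: place P4 (133 kg), 241 kg left
truck 3: place P5 (299 kg), 201 kg left
truck 3: place P6 (115 kg), 86 kg left
truck 2: place P7 (143 kg), 98 kg left
truck 4: place P8 (329 kg), 171 kg left
4 trucks × 500 kg = 2000 kg; used 1548 kg; unused 452 kg.

452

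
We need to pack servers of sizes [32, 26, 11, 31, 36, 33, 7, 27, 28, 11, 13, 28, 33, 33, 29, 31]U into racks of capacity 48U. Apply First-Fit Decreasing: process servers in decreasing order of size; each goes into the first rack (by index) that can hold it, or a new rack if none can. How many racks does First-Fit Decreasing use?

12

Sorted descending: 36, 33, 33, 33, 32, 31, 31, 29, 28, 28, 27, 26, 13, 11, 11, 7.
Put 36U in rack 1; 12U remain.
Put 33U in rack 2; 15U remain.
Put 33U in rack 3; 15U remain.
Put 33U in rack 4; 15U remain.
Put 32U in rack 5; 16U remain.
Put 31U in rack 6; 17U remain.
Put 31U in rack 7; 17U remain.
Put 29U in rack 8; 19U remain.
Put 28U in rack 9; 20U remain.
Put 28U in rack 10; 20U remain.
Put 27U in rack 11; 21U remain.
Put 26U in rack 12; 22U remain.
Put 13U in rack 2; 2U remain.
Put 11U in rack 1; 1U remain.
Put 11U in rack 3; 4U remain.
Put 7U in rack 4; 8U remain.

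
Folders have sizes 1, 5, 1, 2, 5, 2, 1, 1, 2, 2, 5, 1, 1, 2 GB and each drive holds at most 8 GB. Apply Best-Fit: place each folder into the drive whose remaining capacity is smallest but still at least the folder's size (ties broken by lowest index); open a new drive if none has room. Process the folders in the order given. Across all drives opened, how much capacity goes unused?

1 GB → drive 1 (remaining 7 GB)
5 GB → drive 1 (remaining 2 GB)
1 GB → drive 1 (remaining 1 GB)
2 GB → drive 2 (remaining 6 GB)
5 GB → drive 2 (remaining 1 GB)
2 GB → drive 3 (remaining 6 GB)
1 GB → drive 1 (remaining 0 GB)
1 GB → drive 2 (remaining 0 GB)
2 GB → drive 3 (remaining 4 GB)
2 GB → drive 3 (remaining 2 GB)
5 GB → drive 4 (remaining 3 GB)
1 GB → drive 3 (remaining 1 GB)
1 GB → drive 3 (remaining 0 GB)
2 GB → drive 4 (remaining 1 GB)
4 drives × 8 GB = 32 GB; used 31 GB; unused 1 GB.

1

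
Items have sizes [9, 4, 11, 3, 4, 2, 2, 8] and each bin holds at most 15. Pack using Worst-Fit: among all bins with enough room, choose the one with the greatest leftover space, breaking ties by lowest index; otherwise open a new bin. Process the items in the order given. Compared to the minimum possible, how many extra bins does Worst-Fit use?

1

Worst-Fit: [9,4] [11,3] [4,2,2] [8] → 4 bins.
Total size 43; any packing needs at least ⌈43/15⌉ = 3 bins.
An optimal packing achieves that bound: [11,4] [9,4,2] [8,3,2] → 3 bins.
Excess: 4 − 3 = 1.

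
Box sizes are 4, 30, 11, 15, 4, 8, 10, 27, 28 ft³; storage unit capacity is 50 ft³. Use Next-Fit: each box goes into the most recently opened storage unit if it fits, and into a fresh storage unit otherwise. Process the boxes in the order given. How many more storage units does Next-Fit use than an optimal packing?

1

Next-Fit: [4,30,11] [15,4,8,10] [27] [28] → 4 storage units.
Total size 137 ft³; any packing needs at least ⌈137/50⌉ = 3 storage units.
An optimal packing achieves that bound: [30,15,4] [28,11,10] [27,8,4] → 3 storage units.
Excess: 4 − 3 = 1.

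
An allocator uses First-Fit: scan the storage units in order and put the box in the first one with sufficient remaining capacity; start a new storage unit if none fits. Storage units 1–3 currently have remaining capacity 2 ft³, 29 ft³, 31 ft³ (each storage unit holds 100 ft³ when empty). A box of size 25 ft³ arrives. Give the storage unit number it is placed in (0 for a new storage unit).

2

Storage units with room: storage unit 2 (29 ft³), storage unit 3 (31 ft³).
The first with room is storage unit 2.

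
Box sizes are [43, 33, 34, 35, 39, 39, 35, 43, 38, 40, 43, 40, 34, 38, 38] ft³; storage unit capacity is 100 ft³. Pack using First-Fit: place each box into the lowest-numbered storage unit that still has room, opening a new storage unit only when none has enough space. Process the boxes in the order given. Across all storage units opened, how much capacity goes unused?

Put 43 ft³ in storage unit 1; 57 ft³ remain.
Put 33 ft³ in storage unit 1; 24 ft³ remain.
Put 34 ft³ in storage unit 2; 66 ft³ remain.
Put 35 ft³ in storage unit 2; 31 ft³ remain.
Put 39 ft³ in storage unit 3; 61 ft³ remain.
Put 39 ft³ in storage unit 3; 22 ft³ remain.
Put 35 ft³ in storage unit 4; 65 ft³ remain.
Put 43 ft³ in storage unit 4; 22 ft³ remain.
Put 38 ft³ in storage unit 5; 62 ft³ remain.
Put 40 ft³ in storage unit 5; 22 ft³ remain.
Put 43 ft³ in storage unit 6; 57 ft³ remain.
Put 40 ft³ in storage unit 6; 17 ft³ remain.
Put 34 ft³ in storage unit 7; 66 ft³ remain.
Put 38 ft³ in storage unit 7; 28 ft³ remain.
Put 38 ft³ in storage unit 8; 62 ft³ remain.
8 storage units × 100 ft³ = 800 ft³; used 572 ft³; unused 228 ft³.

228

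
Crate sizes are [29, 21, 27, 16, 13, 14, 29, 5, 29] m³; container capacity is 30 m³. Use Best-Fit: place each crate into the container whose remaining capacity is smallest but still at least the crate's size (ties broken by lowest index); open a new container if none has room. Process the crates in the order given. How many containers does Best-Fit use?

29 m³ → container 1 (remaining 1 m³)
21 m³ → container 2 (remaining 9 m³)
27 m³ → container 3 (remaining 3 m³)
16 m³ → container 4 (remaining 14 m³)
13 m³ → container 4 (remaining 1 m³)
14 m³ → container 5 (remaining 16 m³)
29 m³ → container 6 (remaining 1 m³)
5 m³ → container 2 (remaining 4 m³)
29 m³ → container 7 (remaining 1 m³)
Final containers: [29] [21,5] [27] [16,13] [14] [29] [29].

7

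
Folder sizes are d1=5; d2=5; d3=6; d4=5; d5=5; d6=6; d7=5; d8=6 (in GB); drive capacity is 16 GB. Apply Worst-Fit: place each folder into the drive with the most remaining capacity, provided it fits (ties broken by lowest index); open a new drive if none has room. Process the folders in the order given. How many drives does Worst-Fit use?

Put d1 (5 GB) in drive 1; 11 GB remain.
Put d2 (5 GB) in drive 1; 6 GB remain.
Put d3 (6 GB) in drive 1; 0 GB remain.
Put d4 (5 GB) in drive 2; 11 GB remain.
Put d5 (5 GB) in drive 2; 6 GB remain.
Put d6 (6 GB) in drive 2; 0 GB remain.
Put d7 (5 GB) in drive 3; 11 GB remain.
Put d8 (6 GB) in drive 3; 5 GB remain.

3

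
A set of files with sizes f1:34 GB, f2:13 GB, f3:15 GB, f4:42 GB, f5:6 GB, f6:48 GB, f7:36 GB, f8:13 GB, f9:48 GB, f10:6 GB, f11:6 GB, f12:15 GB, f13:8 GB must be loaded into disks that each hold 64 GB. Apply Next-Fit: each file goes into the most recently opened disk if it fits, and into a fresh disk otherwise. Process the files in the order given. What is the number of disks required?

6 disks

f1 (34 GB) → disk 1 (remaining 30 GB)
f2 (13 GB) → disk 1 (remaining 17 GB)
f3 (15 GB) → disk 1 (remaining 2 GB)
f4 (42 GB) → disk 2 (remaining 22 GB)
f5 (6 GB) → disk 2 (remaining 16 GB)
f6 (48 GB) → disk 3 (remaining 16 GB)
f7 (36 GB) → disk 4 (remaining 28 GB)
f8 (13 GB) → disk 4 (remaining 15 GB)
f9 (48 GB) → disk 5 (remaining 16 GB)
f10 (6 GB) → disk 5 (remaining 10 GB)
f11 (6 GB) → disk 5 (remaining 4 GB)
f12 (15 GB) → disk 6 (remaining 49 GB)
f13 (8 GB) → disk 6 (remaining 41 GB)
Final disks: [34,13,15] [42,6] [48] [36,13] [48,6,6] [15,8].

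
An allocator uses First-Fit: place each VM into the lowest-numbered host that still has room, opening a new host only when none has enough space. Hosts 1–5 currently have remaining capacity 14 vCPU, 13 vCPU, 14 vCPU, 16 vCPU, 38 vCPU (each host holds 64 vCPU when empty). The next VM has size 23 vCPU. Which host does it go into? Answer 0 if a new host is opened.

5

Hosts with room: host 5 (38 vCPU).
The first with room is host 5.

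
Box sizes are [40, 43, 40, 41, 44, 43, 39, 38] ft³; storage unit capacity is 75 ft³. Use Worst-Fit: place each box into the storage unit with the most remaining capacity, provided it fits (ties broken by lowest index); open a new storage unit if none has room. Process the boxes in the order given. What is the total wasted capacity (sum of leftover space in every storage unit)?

storage unit 1: place 40 ft³, 35 ft³ left
storage unit 2: place 43 ft³, 32 ft³ left
storage unit 3: place 40 ft³, 35 ft³ left
storage unit 4: place 41 ft³, 34 ft³ left
storage unit 5: place 44 ft³, 31 ft³ left
storage unit 6: place 43 ft³, 32 ft³ left
storage unit 7: place 39 ft³, 36 ft³ left
storage unit 8: place 38 ft³, 37 ft³ left
8 storage units × 75 ft³ = 600 ft³; used 328 ft³; unused 272 ft³.

272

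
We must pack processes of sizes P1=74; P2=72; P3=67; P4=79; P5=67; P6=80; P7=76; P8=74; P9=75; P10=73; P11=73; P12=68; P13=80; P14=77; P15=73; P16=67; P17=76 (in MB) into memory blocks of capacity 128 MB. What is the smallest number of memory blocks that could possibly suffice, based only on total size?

Total size = 74 + 72 + 67 + 79 + 67 + 80 + 76 + 74 + 75 + 73 + 73 + 68 + 80 + 77 + 73 + 67 + 76 = 1251 MB.
⌈1251 / 128⌉ = 10.

10 memory blocks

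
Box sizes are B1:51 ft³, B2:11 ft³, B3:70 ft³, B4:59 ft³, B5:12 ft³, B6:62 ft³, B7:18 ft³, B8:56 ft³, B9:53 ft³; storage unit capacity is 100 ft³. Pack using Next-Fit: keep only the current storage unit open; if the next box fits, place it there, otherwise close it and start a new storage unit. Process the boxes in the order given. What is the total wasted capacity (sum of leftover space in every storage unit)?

208

B1 (51 ft³) → storage unit 1 (remaining 49 ft³)
B2 (11 ft³) → storage unit 1 (remaining 38 ft³)
B3 (70 ft³) → storage unit 2 (remaining 30 ft³)
B4 (59 ft³) → storage unit 3 (remaining 41 ft³)
B5 (12 ft³) → storage unit 3 (remaining 29 ft³)
B6 (62 ft³) → storage unit 4 (remaining 38 ft³)
B7 (18 ft³) → storage unit 4 (remaining 20 ft³)
B8 (56 ft³) → storage unit 5 (remaining 44 ft³)
B9 (53 ft³) → storage unit 6 (remaining 47 ft³)
6 storage units × 100 ft³ = 600 ft³; used 392 ft³; unused 208 ft³.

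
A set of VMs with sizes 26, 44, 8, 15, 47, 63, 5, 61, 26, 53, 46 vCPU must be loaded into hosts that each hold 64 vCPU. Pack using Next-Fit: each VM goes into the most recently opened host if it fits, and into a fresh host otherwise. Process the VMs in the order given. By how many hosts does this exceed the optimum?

Next-Fit: [26] [44,8] [15,47] [63] [5] [61] [26] [53] [46] → 9 hosts.
Total size 394 vCPU; any packing needs at least ⌈394/64⌉ = 7 hosts.
An optimal packing achieves that bound: [63] [61] [53,8] [47,15] [46,5] [44] [26,26] → 7 hosts.
Excess: 9 − 7 = 2.

2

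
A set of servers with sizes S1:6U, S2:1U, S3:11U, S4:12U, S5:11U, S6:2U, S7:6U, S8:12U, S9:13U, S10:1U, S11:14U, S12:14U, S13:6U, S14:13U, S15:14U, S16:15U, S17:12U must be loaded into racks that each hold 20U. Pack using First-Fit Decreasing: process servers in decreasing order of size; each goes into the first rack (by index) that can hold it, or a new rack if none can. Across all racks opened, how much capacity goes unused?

57

Sorted descending: 15, 14, 14, 14, 13, 13, 12, 12, 12, 11, 11, 6, 6, 6, 2, 1, 1.
rack 1: place 15U, 5U left
rack 2: place 14U, 6U left
rack 3: place 14U, 6U left
rack 4: place 14U, 6U left
rack 5: place 13U, 7U left
rack 6: place 13U, 7U left
rack 7: place 12U, 8U left
rack 8: place 12U, 8U left
rack 9: place 12U, 8U left
rack 10: place 11U, 9U left
rack 11: place 11U, 9U left
rack 2: place 6U, 0U left
rack 3: place 6U, 0U left
rack 4: place 6U, 0U left
rack 1: place 2U, 3U left
rack 1: place 1U, 2U left
rack 1: place 1U, 1U left
11 racks × 20U = 220U; used 163U; unused 57U.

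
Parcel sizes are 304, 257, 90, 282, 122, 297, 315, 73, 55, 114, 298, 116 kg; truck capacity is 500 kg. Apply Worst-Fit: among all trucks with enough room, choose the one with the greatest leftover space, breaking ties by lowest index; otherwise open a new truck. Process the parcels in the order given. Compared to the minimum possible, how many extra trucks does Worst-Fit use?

0

Worst-Fit: [304,55] [257,90] [282,122] [297,73] [315,114] [298,116] → 6 trucks.
6 parcels exceed 250 kg (half the capacity), and no two of those can share a truck, so at least 6 trucks are needed.
So 6 is already optimal.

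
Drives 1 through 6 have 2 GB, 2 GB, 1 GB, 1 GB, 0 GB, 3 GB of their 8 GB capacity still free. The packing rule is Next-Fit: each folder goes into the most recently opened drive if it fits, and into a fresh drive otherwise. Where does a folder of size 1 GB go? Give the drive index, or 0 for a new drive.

6

Next-Fit only looks at drive 6, which has 3 GB free.
1 GB fits there.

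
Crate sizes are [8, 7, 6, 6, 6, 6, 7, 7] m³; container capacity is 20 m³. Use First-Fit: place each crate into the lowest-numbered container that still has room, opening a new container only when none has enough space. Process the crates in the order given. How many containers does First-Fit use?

8 m³ → container 1 (remaining 12 m³)
7 m³ → container 1 (remaining 5 m³)
6 m³ → container 2 (remaining 14 m³)
6 m³ → container 2 (remaining 8 m³)
6 m³ → container 2 (remaining 2 m³)
6 m³ → container 3 (remaining 14 m³)
7 m³ → container 3 (remaining 7 m³)
7 m³ → container 3 (remaining 0 m³)
Final containers: [8,7] [6,6,6] [6,7,7].

3 containers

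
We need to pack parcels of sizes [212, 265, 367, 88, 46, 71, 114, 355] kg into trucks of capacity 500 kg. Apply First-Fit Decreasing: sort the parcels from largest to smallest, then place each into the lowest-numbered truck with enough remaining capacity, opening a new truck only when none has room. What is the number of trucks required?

4

Sorted descending: 367, 355, 265, 212, 114, 88, 71, 46.
367 kg → truck 1 (remaining 133 kg)
355 kg → truck 2 (remaining 145 kg)
265 kg → truck 3 (remaining 235 kg)
212 kg → truck 3 (remaining 23 kg)
114 kg → truck 1 (remaining 19 kg)
88 kg → truck 2 (remaining 57 kg)
71 kg → truck 4 (remaining 429 kg)
46 kg → truck 2 (remaining 11 kg)
Final trucks: [367,114] [355,88,46] [265,212] [71].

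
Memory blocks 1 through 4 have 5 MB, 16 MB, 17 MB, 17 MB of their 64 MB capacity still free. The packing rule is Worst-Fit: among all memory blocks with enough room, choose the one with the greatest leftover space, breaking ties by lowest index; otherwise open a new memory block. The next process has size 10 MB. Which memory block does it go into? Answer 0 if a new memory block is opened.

Memory blocks with room: memory block 2 (16 MB), memory block 3 (17 MB), memory block 4 (17 MB).
Most room is memory block 3 with 17 MB free.

3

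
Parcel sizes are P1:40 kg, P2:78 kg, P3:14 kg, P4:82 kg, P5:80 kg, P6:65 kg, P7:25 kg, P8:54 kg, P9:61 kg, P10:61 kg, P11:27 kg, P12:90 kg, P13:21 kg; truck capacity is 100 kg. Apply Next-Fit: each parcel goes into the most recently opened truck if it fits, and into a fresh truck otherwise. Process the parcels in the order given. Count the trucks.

10

P1 (40 kg) → truck 1 (remaining 60 kg)
P2 (78 kg) → truck 2 (remaining 22 kg)
P3 (14 kg) → truck 2 (remaining 8 kg)
P4 (82 kg) → truck 3 (remaining 18 kg)
P5 (80 kg) → truck 4 (remaining 20 kg)
P6 (65 kg) → truck 5 (remaining 35 kg)
P7 (25 kg) → truck 5 (remaining 10 kg)
P8 (54 kg) → truck 6 (remaining 46 kg)
P9 (61 kg) → truck 7 (remaining 39 kg)
P10 (61 kg) → truck 8 (remaining 39 kg)
P11 (27 kg) → truck 8 (remaining 12 kg)
P12 (90 kg) → truck 9 (remaining 10 kg)
P13 (21 kg) → truck 10 (remaining 79 kg)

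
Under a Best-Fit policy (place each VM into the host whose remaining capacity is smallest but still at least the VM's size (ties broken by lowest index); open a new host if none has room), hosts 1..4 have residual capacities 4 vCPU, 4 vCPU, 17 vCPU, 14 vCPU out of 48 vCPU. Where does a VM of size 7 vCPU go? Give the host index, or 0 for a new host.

4

Hosts with room: host 3 (17 vCPU), host 4 (14 vCPU).
Tightest fit is host 4 with 14 vCPU free.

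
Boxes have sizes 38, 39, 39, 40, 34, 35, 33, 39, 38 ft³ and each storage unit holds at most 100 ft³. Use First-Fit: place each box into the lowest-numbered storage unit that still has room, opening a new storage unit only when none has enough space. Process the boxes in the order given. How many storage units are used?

38 ft³ → storage unit 1 (remaining 62 ft³)
39 ft³ → storage unit 1 (remaining 23 ft³)
39 ft³ → storage unit 2 (remaining 61 ft³)
40 ft³ → storage unit 2 (remaining 21 ft³)
34 ft³ → storage unit 3 (remaining 66 ft³)
35 ft³ → storage unit 3 (remaining 31 ft³)
33 ft³ → storage unit 4 (remaining 67 ft³)
39 ft³ → storage unit 4 (remaining 28 ft³)
38 ft³ → storage unit 5 (remaining 62 ft³)

5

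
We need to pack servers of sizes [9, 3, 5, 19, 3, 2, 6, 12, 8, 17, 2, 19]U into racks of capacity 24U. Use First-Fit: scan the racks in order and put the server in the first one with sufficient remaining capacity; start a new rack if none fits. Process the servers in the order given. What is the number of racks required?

Put 9U in rack 1; 15U remain.
Put 3U in rack 1; 12U remain.
Put 5U in rack 1; 7U remain.
Put 19U in rack 2; 5U remain.
Put 3U in rack 1; 4U remain.
Put 2U in rack 1; 2U remain.
Put 6U in rack 3; 18U remain.
Put 12U in rack 3; 6U remain.
Put 8U in rack 4; 16U remain.
Put 17U in rack 5; 7U remain.
Put 2U in rack 1; 0U remain.
Put 19U in rack 6; 5U remain.

6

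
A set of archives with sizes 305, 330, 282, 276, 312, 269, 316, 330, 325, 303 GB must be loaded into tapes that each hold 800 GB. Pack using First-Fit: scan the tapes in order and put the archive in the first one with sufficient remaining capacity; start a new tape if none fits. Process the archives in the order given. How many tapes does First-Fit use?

5 tapes

305 GB → tape 1 (remaining 495 GB)
330 GB → tape 1 (remaining 165 GB)
282 GB → tape 2 (remaining 518 GB)
276 GB → tape 2 (remaining 242 GB)
312 GB → tape 3 (remaining 488 GB)
269 GB → tape 3 (remaining 219 GB)
316 GB → tape 4 (remaining 484 GB)
330 GB → tape 4 (remaining 154 GB)
325 GB → tape 5 (remaining 475 GB)
303 GB → tape 5 (remaining 172 GB)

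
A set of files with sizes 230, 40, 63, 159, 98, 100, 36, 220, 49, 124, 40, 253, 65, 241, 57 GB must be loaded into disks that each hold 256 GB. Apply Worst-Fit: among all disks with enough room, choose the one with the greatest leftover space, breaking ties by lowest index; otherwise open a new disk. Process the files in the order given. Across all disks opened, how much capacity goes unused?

disk 1: place 230 GB, 26 GB left
disk 2: place 40 GB, 216 GB left
disk 2: place 63 GB, 153 GB left
disk 3: place 159 GB, 97 GB left
disk 2: place 98 GB, 55 GB left
disk 4: place 100 GB, 156 GB left
disk 4: place 36 GB, 120 GB left
disk 5: place 220 GB, 36 GB left
disk 4: place 49 GB, 71 GB left
disk 6: place 124 GB, 132 GB left
disk 6: place 40 GB, 92 GB left
disk 7: place 253 GB, 3 GB left
disk 3: place 65 GB, 32 GB left
disk 8: place 241 GB, 15 GB left
disk 6: place 57 GB, 35 GB left
8 disks × 256 GB = 2048 GB; used 1775 GB; unused 273 GB.

273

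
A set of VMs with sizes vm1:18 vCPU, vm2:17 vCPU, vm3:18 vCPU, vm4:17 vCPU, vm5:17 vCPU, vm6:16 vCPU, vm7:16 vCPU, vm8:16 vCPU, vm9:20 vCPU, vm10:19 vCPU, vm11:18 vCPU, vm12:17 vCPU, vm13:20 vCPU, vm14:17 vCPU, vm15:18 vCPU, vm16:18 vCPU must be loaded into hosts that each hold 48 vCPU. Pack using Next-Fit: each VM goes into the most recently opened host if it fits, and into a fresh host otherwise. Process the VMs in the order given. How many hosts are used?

host 1: place vm1 (18 vCPU), 30 vCPU left
host 1: place vm2 (17 vCPU), 13 vCPU left
host 2: place vm3 (18 vCPU), 30 vCPU left
host 2: place vm4 (17 vCPU), 13 vCPU left
host 3: place vm5 (17 vCPU), 31 vCPU left
host 3: place vm6 (16 vCPU), 15 vCPU left
host 4: place vm7 (16 vCPU), 32 vCPU left
host 4: place vm8 (16 vCPU), 16 vCPU left
host 5: place vm9 (20 vCPU), 28 vCPU left
host 5: place vm10 (19 vCPU), 9 vCPU left
host 6: place vm11 (18 vCPU), 30 vCPU left
host 6: place vm12 (17 vCPU), 13 vCPU left
host 7: place vm13 (20 vCPU), 28 vCPU left
host 7: place vm14 (17 vCPU), 11 vCPU left
host 8: place vm15 (18 vCPU), 30 vCPU left
host 8: place vm16 (18 vCPU), 12 vCPU left

8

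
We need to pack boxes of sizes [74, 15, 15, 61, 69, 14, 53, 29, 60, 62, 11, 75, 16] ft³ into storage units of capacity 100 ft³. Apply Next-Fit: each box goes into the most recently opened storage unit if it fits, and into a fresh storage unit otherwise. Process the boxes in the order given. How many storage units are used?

7

storage unit 1: place 74 ft³, 26 ft³ left
storage unit 1: place 15 ft³, 11 ft³ left
storage unit 2: place 15 ft³, 85 ft³ left
storage unit 2: place 61 ft³, 24 ft³ left
storage unit 3: place 69 ft³, 31 ft³ left
storage unit 3: place 14 ft³, 17 ft³ left
storage unit 4: place 53 ft³, 47 ft³ left
storage unit 4: place 29 ft³, 18 ft³ left
storage unit 5: place 60 ft³, 40 ft³ left
storage unit 6: place 62 ft³, 38 ft³ left
storage unit 6: place 11 ft³, 27 ft³ left
storage unit 7: place 75 ft³, 25 ft³ left
storage unit 7: place 16 ft³, 9 ft³ left
Final storage units: [74,15] [15,61] [69,14] [53,29] [60] [62,11] [75,16].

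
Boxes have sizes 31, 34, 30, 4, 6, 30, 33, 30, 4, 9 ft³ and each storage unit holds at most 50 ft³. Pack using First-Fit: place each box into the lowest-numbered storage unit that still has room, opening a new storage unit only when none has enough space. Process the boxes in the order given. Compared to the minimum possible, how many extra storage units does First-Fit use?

0

First-Fit: [31,4,6,4] [34,9] [30] [30] [33] [30] → 6 storage units.
6 boxes exceed 25 ft³ (half the capacity), and no two of those can share a storage unit, so at least 6 storage units are needed.
So 6 is already optimal.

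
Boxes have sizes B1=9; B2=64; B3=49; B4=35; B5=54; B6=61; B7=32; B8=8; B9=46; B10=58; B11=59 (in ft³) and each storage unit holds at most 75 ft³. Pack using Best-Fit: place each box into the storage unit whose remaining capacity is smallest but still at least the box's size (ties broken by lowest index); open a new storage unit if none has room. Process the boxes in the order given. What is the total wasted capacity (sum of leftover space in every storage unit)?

storage unit 1: place B1 (9 ft³), 66 ft³ left
storage unit 1: place B2 (64 ft³), 2 ft³ left
storage unit 2: place B3 (49 ft³), 26 ft³ left
storage unit 3: place B4 (35 ft³), 40 ft³ left
storage unit 4: place B5 (54 ft³), 21 ft³ left
storage unit 5: place B6 (61 ft³), 14 ft³ left
storage unit 3: place B7 (32 ft³), 8 ft³ left
storage unit 3: place B8 (8 ft³), 0 ft³ left
storage unit 6: place B9 (46 ft³), 29 ft³ left
storage unit 7: place B10 (58 ft³), 17 ft³ left
storage unit 8: place B11 (59 ft³), 16 ft³ left
8 storage units × 75 ft³ = 600 ft³; used 475 ft³; unused 125 ft³.

125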